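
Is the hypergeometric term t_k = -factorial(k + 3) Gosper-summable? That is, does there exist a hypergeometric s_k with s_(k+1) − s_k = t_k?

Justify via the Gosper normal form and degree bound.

No; the degree bound rules out any f.

Step 1: r(k) = k + 4.
A = k + 4, B = 1, C = 1.
Need (k + 4)·f(k+1) − (1)·f(k) = 1.
Degrees (1,0,0) ⇒ d ≤ -1.
Negative degree bound (-1): no f exists, t_k not Gosper-summable.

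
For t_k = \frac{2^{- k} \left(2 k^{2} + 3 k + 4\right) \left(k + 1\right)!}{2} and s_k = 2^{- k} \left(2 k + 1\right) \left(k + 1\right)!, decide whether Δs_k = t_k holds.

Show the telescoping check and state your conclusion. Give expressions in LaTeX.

s_(k+1) = (2*k + 3)*factorial(k + 2)/(2*2**k)
s_(k+1) − s_k = (2*k**2 + 3*k + 4)*factorial(k + 1)/(2*2**k)
(s_(k+1) − s_k) − t_k = 0

Valid — Δs_k = t_k.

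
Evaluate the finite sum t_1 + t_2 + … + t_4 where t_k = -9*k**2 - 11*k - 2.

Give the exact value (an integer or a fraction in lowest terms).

r(k) = (9*k**2 + 29*k + 22)/(9*k**2 + 11*k + 2) after simplifying.
Gosper form: A/B · C(k+1)/C(k) with A=1, B=1, C=k**2 + 11*k/9 + 2/9.
f must satisfy (1)·f(k+1) − (1)·f(k) = k**2 + 11*k/9 + 2/9.
Bound: deg f ≤ 3.
Solving with deg f ≤ 3: f(k) = k*(k + 1)*(3*k - 2)/9.
R(k) = B(k−1)·f(k)/C(k) = k*(3*k - 2)/(9*k + 2); s_k = R·t_k = k*(-3*k**2 - k + 2).
Δs = -9*k**2 - 11*k - 2, as required.
Telescoping: Σ = s_(5) − s_(1) = -390 − (-2) = -388.

Σ = -388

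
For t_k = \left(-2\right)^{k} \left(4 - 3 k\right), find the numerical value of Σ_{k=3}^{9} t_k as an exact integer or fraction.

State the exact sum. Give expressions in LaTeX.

Σ = 8200

r(k) = 2*(1 - 3*k)/(3*k - 4) after simplifying.
Normal form (A,B,C) = (-2, 1, k - 4/3).
Solve (-2)·f(k+1) − (1)·f(k) = k - 4/3.
deg f ≤ 1 (via 0,0,1).
Coefficient equations give f(k) = -(k - 2)/3.
So s_k = (B(k−1)f/C)·t_k = (-(k - 2)/(3*k - 4))·t_k = (-2)**k*(k - 2).
Δs = (-2)**k*(4 - 3*k), as required.
Telescoping: Σ = s_(10) − s_(3) = 8192 − (-8) = 8200.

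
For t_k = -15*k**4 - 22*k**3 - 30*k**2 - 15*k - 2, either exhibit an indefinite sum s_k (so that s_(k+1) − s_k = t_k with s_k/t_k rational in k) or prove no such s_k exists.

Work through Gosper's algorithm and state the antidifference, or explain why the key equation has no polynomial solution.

s_k = k*(-3*k**4 + 2*k**3 - 4*k**2 + 2*k + 1)

The ratio is (15*k**4 + 82*k**3 + 186*k**2 + 201*k + 84)/(15*k**4 + 22*k**3 + 30*k**2 + 15*k + 2).
Gosper form: A/B · C(k+1)/C(k) with A=1, B=1, C=k**4 + 22*k**3/15 + 2*k**2 + k + 2/15.
Key eq: (1)·f(k+1) = (1)·f(k) + (k**4 + 22*k**3/15 + 2*k**2 + k + 2/15).
deg f ≤ 5 (via 0,0,4).
Solve for f: f(k) = k*(3*k**4 - 2*k**3 + 4*k**2 - 2*k - 1)/15 (degree 5 ≤ 5).
So s_k = (B(k−1)f/C)·t_k = (k*(3*k**4 - 2*k**3 + 4*k**2 - 2*k - 1)/(15*k**4 + 22*k**3 + 30*k**2 + 15*k + 2))·t_k = k*(-3*k**4 + 2*k**3 - 4*k**2 + 2*k + 1).
Δs = -15*k**4 - 22*k**3 - 30*k**2 - 15*k - 2, as required.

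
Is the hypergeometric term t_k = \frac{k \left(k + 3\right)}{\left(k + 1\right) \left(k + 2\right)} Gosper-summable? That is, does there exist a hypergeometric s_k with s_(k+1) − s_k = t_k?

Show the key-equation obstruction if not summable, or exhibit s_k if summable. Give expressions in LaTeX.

Compute t_(k+1)/t_k: get (k + 1)**2*(k + 4)/(k*(k + 3)**2).
Normal form (A,B,C) = (k + 1, k + 3, k**2 + 3*k).
Solve (k + 1)·f(k+1) − (k + 2)·f(k) = k**2 + 3*k.
d = 2 from the (1,1,2) case.
Coefficient equations give f(k) = k*(k - 1).
R(k) = B(k−1)·f(k)/C(k) = (k - 1)*(k + 2)/(k + 3); s_k = R·t_k = k*(k - 1)/(k + 1).
Δs = k*(k + 3)/(k**2 + 3*k + 2), as required.

Yes. s_k = \frac{k \left(k - 1\right)}{k + 1}.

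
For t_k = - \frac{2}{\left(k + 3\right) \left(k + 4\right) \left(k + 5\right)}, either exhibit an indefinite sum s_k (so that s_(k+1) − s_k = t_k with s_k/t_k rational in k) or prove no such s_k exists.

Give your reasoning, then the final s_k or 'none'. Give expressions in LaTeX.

r(k) = (k + 3)/(k + 6) after simplifying.
Take A(k)=k + 3, B(k)=k + 6, C(k)=1.
Need (k + 3)·f(k+1) − (k + 5)·f(k) = 1.
d = 2 from the (1,1,0) case.
A polynomial solution: f(k) = k*(k + 7)/24.
Get s_k = R·t_k = k*(-k - 7)/(12*(k + 3)*(k + 4)) with R(k) = B(k−1)f(k)/C(k) = k*(k + 5)*(k + 7)/24.
Δs = -2/(k**3 + 12*k**2 + 47*k + 60), as required.

s_k = \frac{k \left(- k - 7\right)}{12 \left(k + 3\right) \left(k + 4\right)}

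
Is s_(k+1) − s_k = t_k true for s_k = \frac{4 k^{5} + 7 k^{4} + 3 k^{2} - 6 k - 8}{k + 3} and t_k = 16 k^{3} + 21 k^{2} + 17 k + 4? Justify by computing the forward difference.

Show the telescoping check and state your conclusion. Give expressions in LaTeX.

Invalid: residual \frac{2 \left(- 6 k^{4} - 35 k^{3} - 39 k^{2} - 28 k - 8\right)}{k^{2} + 7 k + 12} ≠ 0.

s_(k+1) = k*(4*k**4 + 27*k**3 + 68*k**2 + 85*k + 48)/(k + 4)
s_(k+1) − s_k = (16*k**5 + 121*k**4 + 286*k**3 + 297*k**2 + 176*k + 32)/(k**2 + 7*k + 12)
(s_(k+1) − s_k) − t_k = 2*(-6*k**4 - 35*k**3 - 39*k**2 - 28*k - 8)/(k**2 + 7*k + 12)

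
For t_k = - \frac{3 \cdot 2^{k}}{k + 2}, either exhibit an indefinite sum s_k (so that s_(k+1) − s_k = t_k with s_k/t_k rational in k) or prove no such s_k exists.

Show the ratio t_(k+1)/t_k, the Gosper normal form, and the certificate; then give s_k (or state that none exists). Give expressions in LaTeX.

r(k) = 2*(k + 2)/(k + 3) after simplifying.
Normal form (A,B,C) = (2*k + 4, k + 3, 1).
Key eq: (2*k + 4)·f(k+1) = (k + 2)·f(k) + (1).
From deg A=1, deg B=1, deg C=0: d=-1.
deg f ≤ -1 is impossible — no certificate.

not Gosper-summable; s_k does not exist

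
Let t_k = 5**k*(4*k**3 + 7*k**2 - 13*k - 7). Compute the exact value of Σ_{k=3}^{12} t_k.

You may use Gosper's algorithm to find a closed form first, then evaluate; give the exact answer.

Σ = 2239990233750

Compute t_(k+1)/t_k: get 5*(4*k**3 + 19*k**2 + 13*k - 9)/(4*k**3 + 7*k**2 - 13*k - 7).
So A=5 and B=1, with C=k**3 + 7*k**2/4 - 13*k/4 - 7/4.
Need (5)·f(k+1) − (1)·f(k) = k**3 + 7*k**2/4 - 13*k/4 - 7/4.
Degrees (0,0,3) ⇒ d ≤ 3.
A polynomial solution: f(k) = (k**3 - 2*k**2 - 2*k + 2)/4.
So s_k = (B(k−1)f/C)·t_k = ((k**3 - 2*k**2 - 2*k + 2)/(4*k**3 + 7*k**2 - 13*k - 7))·t_k = 5**k*(k**3 - 2*k**2 - 2*k + 2).
Verify: 5**k*(4*k**3 + 7*k**2 - 13*k - 7) matches t_k.
Telescoping: Σ = s_(13) − s_(3) = 2239990234375 − (625) = 2239990233750.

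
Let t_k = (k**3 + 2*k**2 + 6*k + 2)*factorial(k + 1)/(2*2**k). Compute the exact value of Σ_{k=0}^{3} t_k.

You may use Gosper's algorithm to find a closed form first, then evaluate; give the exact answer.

Compute t_(k+1)/t_k: get (k**4 + 7*k**3 + 23*k**2 + 37*k + 22)/(2*(k**3 + 2*k**2 + 6*k + 2)).
Normal form (A,B,C) = (k/2 + 1, 1, k**3 + 2*k**2 + 6*k + 2).
Set up (k/2 + 1)·f(k+1) − (1)·f(k) − (k**3 + 2*k**2 + 6*k + 2) = 0.
d = 2 from the (1,0,3) case.
Solve for f: f(k) = 2*(k**2 + 1) (degree 2 ≤ 2).
Certificate R = B(k−1)f/C = 2*(k**2 + 1)/(k**3 + 2*k**2 + 6*k + 2) gives s_k = (k**2 + 1)*factorial(k + 1)/2**k.
Check: Δs_k = (k**3 + 2*k**2 + 6*k + 2)*factorial(k + 1)/(2*2**k). ✓
Σ_(k=0)^(3) t_k = s_(4) − s_(0) = 255/2 − (1) = 253/2.

Σ = 253/2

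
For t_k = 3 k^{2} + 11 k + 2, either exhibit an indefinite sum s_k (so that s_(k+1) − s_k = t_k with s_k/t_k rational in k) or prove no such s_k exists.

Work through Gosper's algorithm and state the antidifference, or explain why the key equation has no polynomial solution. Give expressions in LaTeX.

r(k) = (3*k**2 + 17*k + 16)/(3*k**2 + 11*k + 2) after simplifying.
Take A(k)=1, B(k)=1, C(k)=k**2 + 11*k/3 + 2/3.
Set up (1)·f(k+1) − (1)·f(k) − (k**2 + 11*k/3 + 2/3) = 0.
deg f ≤ 3 (via 0,0,2).
Solving with deg f ≤ 3: f(k) = k*(k**2 + 4*k - 3)/3.
So s_k = (B(k−1)f/C)·t_k = (k*(k**2 + 4*k - 3)/(3*k**2 + 11*k + 2))·t_k = k*(k**2 + 4*k - 3).
Δs = 3*k**2 + 11*k + 2, as required.

s_k = k \left(k^{2} + 4 k - 3\right)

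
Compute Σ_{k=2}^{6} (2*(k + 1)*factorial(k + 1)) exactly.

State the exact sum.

Σ = 80628

r(k) = (k + 2)**2/(k + 1) after simplifying.
So A=k + 2 and B=1, with C=k + 1.
Key eq: (k + 2)·f(k+1) = (1)·f(k) + (k + 1).
Bound: deg f ≤ 0.
Coefficient equations give f(k) = 1.
Certificate R = B(k−1)f/C = 1/(k + 1) gives s_k = 2*factorial(k + 1).
s_(k+1) − s_k = 2*(k + 1)*factorial(k + 1) = t_k.
Evaluate s at k=7 and k=2: 80640 and 12; difference 80628.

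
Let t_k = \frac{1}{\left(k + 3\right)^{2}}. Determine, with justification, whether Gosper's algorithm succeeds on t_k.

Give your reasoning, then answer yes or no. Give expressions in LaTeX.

No; the coefficient equations for f are inconsistent.

t_(k+1)/t_k = (k + 3)**2/(k + 4)**2.
Gosper form: A/B · C(k+1)/C(k) with A=k**2 + 6*k + 9, B=k**2 + 8*k + 16, C=1.
f must satisfy (k**2 + 6*k + 9)·f(k+1) − (k**2 + 6*k + 9)·f(k) = 1.
deg f ≤ 0 (via 2,2,0).
f = c0 ⇒ A·f(k+1) − B(k−1)·f(k) − C = -1. The system {-1 = 0} is inconsistent; no antidifference.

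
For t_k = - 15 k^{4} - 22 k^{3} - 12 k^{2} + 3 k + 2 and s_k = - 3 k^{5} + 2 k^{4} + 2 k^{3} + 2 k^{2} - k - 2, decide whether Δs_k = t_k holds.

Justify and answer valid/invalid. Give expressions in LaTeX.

Valid — Δs_k = t_k.

s_(k+1) = k*(-3*k**4 - 13*k**3 - 20*k**2 - 10*k + 2)
s_(k+1) − s_k = -15*k**4 - 22*k**3 - 12*k**2 + 3*k + 2
(s_(k+1) − s_k) − t_k = 0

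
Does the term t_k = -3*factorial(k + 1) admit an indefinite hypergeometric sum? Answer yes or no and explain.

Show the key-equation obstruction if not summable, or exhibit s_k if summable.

No — negative degree bound, so no certificate f.

Compute t_(k+1)/t_k: get k + 2.
Gosper form: A/B · C(k+1)/C(k) with A=k + 2, B=1, C=1.
Key eq: (k + 2)·f(k+1) = (1)·f(k) + (1).
Bound: deg f ≤ -1.
d = -1 < 0 ⇒ no nonzero polynomial f; not summable.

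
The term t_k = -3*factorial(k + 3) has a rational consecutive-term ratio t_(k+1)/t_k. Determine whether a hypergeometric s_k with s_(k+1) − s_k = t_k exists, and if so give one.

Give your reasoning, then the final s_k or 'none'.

none (Gosper's algorithm certifies no s_k)

r(k) = k + 4 after simplifying.
Factor: A=k + 4; B=1; C=1.
Key eq: (k + 4)·f(k+1) = (1)·f(k) + (1).
deg f ≤ -1 (via 1,0,0).
deg f ≤ -1 is impossible — no certificate.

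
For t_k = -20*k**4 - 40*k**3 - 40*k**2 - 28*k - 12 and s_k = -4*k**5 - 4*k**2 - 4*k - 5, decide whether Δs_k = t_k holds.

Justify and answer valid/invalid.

s_(k+1) = -4*k - 4*(k + 1)**5 - 4*(k + 1)**2 - 9
s_(k+1) − s_k = 4*k**5 + 4*k**2 - 4*(k + 1)**5 - 4*(k + 1)**2 - 4
(s_(k+1) − s_k) − t_k = 0

valid (s_(k+1) − s_k reduces to t_k)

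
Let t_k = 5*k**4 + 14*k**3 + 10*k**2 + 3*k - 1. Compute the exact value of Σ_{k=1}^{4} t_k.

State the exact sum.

Σ = 3496

Ratio r(k) = (5*k**4 + 34*k**3 + 82*k**2 + 85*k + 31)/(5*k**4 + 14*k**3 + 10*k**2 + 3*k - 1).
Gosper form: A/B · C(k+1)/C(k) with A=1, B=1, C=k**4 + 14*k**3/5 + 2*k**2 + 3*k/5 - 1/5.
f must satisfy (1)·f(k+1) − (1)·f(k) = k**4 + 14*k**3/5 + 2*k**2 + 3*k/5 - 1/5.
From deg A=0, deg B=0, deg C=4: d=5.
Coefficient equations give f(k) = k*(k**4 + k**3 - 2*k**2 - 1)/5.
Get s_k = R·t_k = k**5 + k**4 - 2*k**3 - k with R(k) = B(k−1)f(k)/C(k) = k*(k**4 + k**3 - 2*k**2 - 1)/(5*k**4 + 14*k**3 + 10*k**2 + 3*k - 1).
Δs = 5*k**4 + 14*k**3 + 10*k**2 + 3*k - 1, as required.
Evaluate s at k=5 and k=1: 3495 and -1; difference 3496.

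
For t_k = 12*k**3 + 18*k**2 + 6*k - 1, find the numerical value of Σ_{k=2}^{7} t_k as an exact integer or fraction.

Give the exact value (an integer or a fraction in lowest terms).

Ratio r(k) = (12*k**3 + 54*k**2 + 78*k + 35)/(12*k**3 + 18*k**2 + 6*k - 1).
Gosper form: A/B · C(k+1)/C(k) with A=1, B=1, C=k**3 + 3*k**2/2 + k/2 - 1/12.
Solve (1)·f(k+1) − (1)·f(k) = k**3 + 3*k**2/2 + k/2 - 1/12.
Bound: deg f ≤ 4.
A polynomial solution: f(k) = k*(3*k**3 - 3*k - 1)/12.
R(k) = B(k−1)·f(k)/C(k) = k*(3*k**3 - 3*k - 1)/(12*k**3 + 18*k**2 + 6*k - 1); s_k = R·t_k = k*(3*k**3 - 3*k - 1).
Check: Δs_k = 12*k**3 + 18*k**2 + 6*k - 1. ✓
Sum = s_(8) − s_(2); s_(8) = 12088, s_(2) = 34 ⇒ 12054.

Σ = 12054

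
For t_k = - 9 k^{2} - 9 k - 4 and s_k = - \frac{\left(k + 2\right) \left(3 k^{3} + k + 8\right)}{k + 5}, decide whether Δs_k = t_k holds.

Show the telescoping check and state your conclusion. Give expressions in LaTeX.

s_(k+1) = -(k + 3)*(k + 3*(k + 1)**3 + 9)/(k + 6)
s_(k+1) − s_k = (-9*k**4 - 90*k**3 - 211*k**2 - 170*k - 84)/(k**2 + 11*k + 30)
(s_(k+1) − s_k) − t_k = 18*(k**3 + 9*k**2 + 8*k + 2)/(k**2 + 11*k + 30)

Invalid: residual \frac{18 \left(k^{3} + 9 k^{2} + 8 k + 2\right)}{k^{2} + 11 k + 30} ≠ 0.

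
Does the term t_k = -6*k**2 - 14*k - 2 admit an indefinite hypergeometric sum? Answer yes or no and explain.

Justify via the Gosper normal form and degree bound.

t_(k+1)/t_k = (3*k**2 + 13*k + 11)/(3*k**2 + 7*k + 1).
So A=1 and B=1, with C=k**2 + 7*k/3 + 1/3.
Solve (1)·f(k+1) − (1)·f(k) = k**2 + 7*k/3 + 1/3.
d = 3 from the (0,0,2) case.
Solve for f: f(k) = k*(k**2 + 2*k - 2)/3 (degree 3 ≤ 3).
R(k) = B(k−1)·f(k)/C(k) = k*(k**2 + 2*k - 2)/(3*k**2 + 7*k + 1); s_k = R·t_k = 2*k*(-k**2 - 2*k + 2).
s_(k+1) − s_k = -6*k**2 - 14*k - 2 = t_k.

Yes. s_k = 2*k*(-k**2 - 2*k + 2).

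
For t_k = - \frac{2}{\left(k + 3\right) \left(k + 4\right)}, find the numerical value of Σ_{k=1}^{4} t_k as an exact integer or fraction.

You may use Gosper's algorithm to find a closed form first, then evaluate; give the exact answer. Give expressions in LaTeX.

Σ = -1/4

t_(k+1)/t_k = (k + 3)/(k + 5).
Take A(k)=k + 3, B(k)=k + 5, C(k)=1.
Need (k + 3)·f(k+1) − (k + 4)·f(k) = 1.
Bound: deg f ≤ 1.
Match coefficients ⇒ f(k) = k/3.
So s_k = (B(k−1)f/C)·t_k = (k*(k + 4)/3)·t_k = -2*k/(3*k + 9).
Verify: -2/(k**2 + 7*k + 12) matches t_k.
Σ_(k=1)^(4) t_k = s_(5) − s_(1) = -5/12 − (-1/6) = -1/4.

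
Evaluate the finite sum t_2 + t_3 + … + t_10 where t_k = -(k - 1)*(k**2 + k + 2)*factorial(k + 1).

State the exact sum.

Σ = -43110144000

r(k) = k*(k**3 + 5*k**2 + 10*k + 8)/(k**3 + k - 2) after simplifying.
A = k + 2, B = 1, C = k**3 + k - 2.
Need (k + 2)·f(k+1) − (1)·f(k) = k**3 + k - 2.
Bound: deg f ≤ 2.
Solve for f: f(k) = (k - 2)*(k - 1) (degree 2 ≤ 2).
So s_k = (B(k−1)f/C)·t_k = ((k - 2)/(k**2 + k + 2))·t_k = -(k - 2)*(k - 1)*factorial(k + 1).
Verify: -(k - 1)*(k**2 + k + 2)*factorial(k + 1) matches t_k.
Telescoping: Σ = s_(11) − s_(2) = -43110144000 − (0) = -43110144000.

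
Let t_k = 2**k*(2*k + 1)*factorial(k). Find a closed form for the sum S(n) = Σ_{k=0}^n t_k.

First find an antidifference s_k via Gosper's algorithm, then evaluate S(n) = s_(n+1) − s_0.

r(k) = 2*(k + 1)*(2*k + 3)/(2*k + 1) after simplifying.
Take A(k)=2*k + 2, B(k)=1, C(k)=k + 1/2.
f must satisfy (2*k + 2)·f(k+1) − (1)·f(k) = k + 1/2.
Bound: deg f ≤ 0.
Solving with deg f ≤ 0: f(k) = 1/2.
Then R = B(k−1)f/C = 1/(2*k + 1), so s_k = R(k)·t_k = 2**k*factorial(k).
Check: Δs_k = 2**k*(2*k + 1)*factorial(k). ✓
Σ_(k=0)^n t_k = s_(n+1) − s_(0) = (2**(n + 1)*factorial(n + 1)) − (1), i.e. 2*2**n*factorial(n + 1) - 1.

S(n) = 2*2**n*factorial(n + 1) - 1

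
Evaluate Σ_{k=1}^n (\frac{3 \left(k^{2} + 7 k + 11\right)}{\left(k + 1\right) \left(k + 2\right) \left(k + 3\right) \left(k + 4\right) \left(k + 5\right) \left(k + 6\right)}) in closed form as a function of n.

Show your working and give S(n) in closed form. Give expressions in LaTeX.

S(n) = \frac{n \left(n^{2} + 12 n + 44\right)}{48 \left(n^{3} + 12 n^{2} + 44 n + 48\right)}

Compute t_(k+1)/t_k: get (k + 1)*(7*k + (k + 1)**2 + 18)/((k + 7)*(k**2 + 7*k + 11)).
Factor: A=k + 1; B=k + 7; C=k**2 + 7*k + 11.
Key eq: (k + 1)·f(k+1) = (k + 6)·f(k) + (k**2 + 7*k + 11).
From deg A=1, deg B=1, deg C=2: d=5.
Match coefficients ⇒ f(k) = k*(k + 2)*(k + 4)*(k**2 + 9*k + 23)/45.
Get s_k = R·t_k = k*(k**2 + 9*k + 23)/(15*(k**3 + 9*k**2 + 23*k + 15)) with R(k) = B(k−1)f(k)/C(k) = k*(k + 2)*(k + 4)*(k + 6)*(k**2 + 9*k + 23)/(45*(k**2 + 7*k + 11)).
s_(k+1) − s_k = 3*(k**2 + 7*k + 11)/(k**6 + 21*k**5 + 175*k**4 + 735*k**3 + 1624*k**2 + 1764*k + 720) = t_k.
Σ_(k=1)^n t_k = s_(n+1) − s_(1) = ((n**3 + 12*n**2 + 44*n + 33)/(15*(n**3 + 12*n**2 + 44*n + 48))) − (11/240), i.e. n*(n**2 + 12*n + 44)/(48*(n**3 + 12*n**2 + 44*n + 48)).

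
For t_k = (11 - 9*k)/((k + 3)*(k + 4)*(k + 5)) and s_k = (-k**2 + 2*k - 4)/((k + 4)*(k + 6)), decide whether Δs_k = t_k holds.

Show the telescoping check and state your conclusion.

Invalid: residual 3*(-k**3 + 6*k**2 + 49*k - 86)/(k**5 + 25*k**4 + 245*k**3 + 1175*k**2 + 2754*k + 2520) ≠ 0.

s_(k+1) = (-k**2 - 3)/(k**2 + 12*k + 35)
s_(k+1) − s_k = 4*(-3*k**2 - 13*k + 17)/(k**4 + 22*k**3 + 179*k**2 + 638*k + 840)
(s_(k+1) − s_k) − t_k = 3*(-k**3 + 6*k**2 + 49*k - 86)/(k**5 + 25*k**4 + 245*k**3 + 1175*k**2 + 2754*k + 2520)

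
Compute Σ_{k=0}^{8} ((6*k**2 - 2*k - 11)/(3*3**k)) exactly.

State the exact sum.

t_(k+1)/t_k = (6*k**2 + 10*k - 7)/(3*(6*k**2 - 2*k - 11)).
Factor: A=1/3; B=1; C=k**2 - k/3 - 11/6.
f must satisfy (1/3)·f(k+1) − (1)·f(k) = k**2 - k/3 - 11/6.
Degrees (0,0,2) ⇒ d ≤ 2.
Coefficient equations give f(k) = -(3*k**2 + 2*k - 3)/2.
So s_k = (B(k−1)f/C)·t_k = (-3*(3*k**2 + 2*k - 3)/(6*k**2 - 2*k - 11))·t_k = (-3*k**2 - 2*k + 3)/3**k.
Check: Δs_k = (6*k**2 - 2*k - 11)/(3*3**k). ✓
Telescoping: Σ = s_(9) − s_(0) = -86/6561 − (3) = -19769/6561.

Σ = -19769/6561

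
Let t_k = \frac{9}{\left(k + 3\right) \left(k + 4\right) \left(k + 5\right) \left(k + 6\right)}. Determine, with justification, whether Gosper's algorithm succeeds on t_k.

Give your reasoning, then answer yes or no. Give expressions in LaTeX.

Yes. s_k = \frac{k \left(k^{2} + 12 k + 47\right)}{20 \left(k + 3\right) \left(k + 4\right) \left(k + 5\right)}.

The ratio is (k + 3)/(k + 7).
Normal form (A,B,C) = (k + 3, k + 7, 1).
Solve (k + 3)·f(k+1) − (k + 6)·f(k) = 1.
From deg A=1, deg B=1, deg C=0: d=3.
Match coefficients ⇒ f(k) = k*(k**2 + 12*k + 47)/180.
Certificate R = B(k−1)f/C = k*(k + 6)*(k**2 + 12*k + 47)/180 gives s_k = k*(k**2 + 12*k + 47)/(20*(k + 3)*(k + 4)*(k + 5)).
s_(k+1) − s_k = 9/(k**4 + 18*k**3 + 119*k**2 + 342*k + 360) = t_k.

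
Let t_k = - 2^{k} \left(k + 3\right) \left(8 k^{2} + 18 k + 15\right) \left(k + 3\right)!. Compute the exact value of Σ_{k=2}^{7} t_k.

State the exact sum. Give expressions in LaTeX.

Σ = -2564893892640

Step 1: r(k) = (k + 4)**2*(36*k + 16*(k + 1)**2 + 66)/((k + 3)*(8*k**2 + 18*k + 15)).
Normal form (A,B,C) = (2*k + 8, 1, k**3 + 21*k**2/4 + 69*k/8 + 45/8).
Need (2*k + 8)·f(k+1) − (1)·f(k) = k**3 + 21*k**2/4 + 69*k/8 + 45/8.
Bound: deg f ≤ 2.
A polynomial solution: f(k) = (4*k**2 - k + 3)/8.
So s_k = (B(k−1)f/C)·t_k = ((4*k**2 - k + 3)/((k + 3)*(8*k**2 + 18*k + 15)))·t_k = -2**k*(4*k**2 - k + 3)*factorial(k + 3).
s_(k+1) − s_k = -2**k*(k + 3)*(8*k**2 + 18*k + 15)*factorial(k + 3) = t_k.
Evaluate s at k=8 and k=2: -2564893900800 and -8160; difference -2564893892640.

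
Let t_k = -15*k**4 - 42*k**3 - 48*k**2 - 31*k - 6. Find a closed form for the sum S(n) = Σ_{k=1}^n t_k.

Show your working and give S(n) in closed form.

S(n) = n*(-3*n**4 - 18*n**3 - 42*n**2 - 50*n - 29)

Ratio r(k) = (15*k**4 + 102*k**3 + 264*k**2 + 313*k + 142)/(15*k**4 + 42*k**3 + 48*k**2 + 31*k + 6).
A = 1, B = 1, C = k**4 + 14*k**3/5 + 16*k**2/5 + 31*k/15 + 2/5.
Key eq: (1)·f(k+1) = (1)·f(k) + (k**4 + 14*k**3/5 + 16*k**2/5 + 31*k/15 + 2/5).
From deg A=0, deg B=0, deg C=4: d=5.
Match coefficients ⇒ f(k) = k*(3*k**4 + 3*k**3 + 2*k - 2)/15.
Certificate R = B(k−1)f/C = k*(3*k**4 + 3*k**3 + 2*k - 2)/(15*k**4 + 42*k**3 + 48*k**2 + 31*k + 6) gives s_k = k*(-3*k**4 - 3*k**3 - 2*k + 2).
Verify: -15*k**4 - 42*k**3 - 48*k**2 - 31*k - 6 matches t_k.
Telescope: S(n) = s_(n+1) − s_(1) = -3*n**5 - 18*n**4 - 42*n**3 - 50*n**2 - 29*n - 6 − (-6) = n*(-3*n**4 - 18*n**3 - 42*n**2 - 50*n - 29).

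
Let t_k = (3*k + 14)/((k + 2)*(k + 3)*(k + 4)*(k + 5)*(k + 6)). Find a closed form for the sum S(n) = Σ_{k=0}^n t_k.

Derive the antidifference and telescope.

r(k) = (k + 2)*(3*k + 17)/((k + 7)*(3*k + 14)) after simplifying.
So A=k + 2 and B=k + 7, with C=k + 14/3.
Set up (k + 2)·f(k+1) − (k + 6)·f(k) − (k + 14/3) = 0.
deg f ≤ 4 (via 1,1,1).
Match coefficients ⇒ f(k) = k*(k + 4)*(k**2 + 10*k + 31)/90.
R(k) = B(k−1)·f(k)/C(k) = k*(k + 4)*(k + 6)*(k**2 + 10*k + 31)/(30*(3*k + 14)); s_k = R·t_k = k*(k**2 + 10*k + 31)/(30*(k**3 + 10*k**2 + 31*k + 30)).
Δs = (3*k + 14)/(k**5 + 20*k**4 + 155*k**3 + 580*k**2 + 1044*k + 720), as required.
Evaluate: s_(n+1) = (n**3 + 13*n**2 + 54*n + 42)/(30*(n**3 + 13*n**2 + 54*n + 72)); subtract s_(0) = 0 ⇒ S(n) = (n**3 + 13*n**2 + 54*n + 42)/(30*(n**3 + 13*n**2 + 54*n + 72)).

S(n) = (n**3 + 13*n**2 + 54*n + 42)/(30*(n**3 + 13*n**2 + 54*n + 72))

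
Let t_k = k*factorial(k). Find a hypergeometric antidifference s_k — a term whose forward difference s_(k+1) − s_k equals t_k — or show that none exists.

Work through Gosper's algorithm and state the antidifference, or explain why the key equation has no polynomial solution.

s_k = factorial(k)

The ratio is (k + 1)**2/k.
So A=k + 1 and B=1, with C=k.
Solve (k + 1)·f(k+1) − (1)·f(k) = k.
deg f ≤ 0 (via 1,0,1).
Match coefficients ⇒ f(k) = 1.
So s_k = (B(k−1)f/C)·t_k = (1/k)·t_k = factorial(k).
Check: Δs_k = k*factorial(k). ✓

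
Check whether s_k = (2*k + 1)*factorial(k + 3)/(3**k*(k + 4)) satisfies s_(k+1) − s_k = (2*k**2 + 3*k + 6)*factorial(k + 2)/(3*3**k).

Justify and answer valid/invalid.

Invalid: residual -(2*k**3 + 11*k**2 + 12*k + 21)*factorial(k + 2)/(3*3**k*(k + 4)*(k + 5)) ≠ 0.

s_(k+1) = (2*k + 3)*factorial(k + 4)/(3*3**k*(k + 5))
s_(k+1) − s_k = (2*k**3 + 13*k**2 + 23*k + 33)*factorial(k + 3)/(3*3**k*(k + 4)*(k + 5))
(s_(k+1) − s_k) − t_k = -(2*k**3 + 11*k**2 + 12*k + 21)*factorial(k + 2)/(3*3**k*(k + 4)*(k + 5))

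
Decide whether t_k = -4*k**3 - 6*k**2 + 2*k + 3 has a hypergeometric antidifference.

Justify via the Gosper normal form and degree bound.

The ratio is (4*k**3 + 18*k**2 + 22*k + 5)/(4*k**3 + 6*k**2 - 2*k - 3).
Factor: A=1; B=1; C=k**3 + 3*k**2/2 - k/2 - 3/4.
Solve (1)·f(k+1) − (1)·f(k) = k**3 + 3*k**2/2 - k/2 - 3/4.
Bound: deg f ≤ 4.
Solving with deg f ≤ 4: f(k) = k*(k**3 - 3*k - 1)/4.
Get s_k = R·t_k = k*(-k**3 + 3*k + 1) with R(k) = B(k−1)f(k)/C(k) = k*(k**3 - 3*k - 1)/((2*k + 3)*(2*k**2 - 1)).
s_(k+1) − s_k = -4*k**3 - 6*k**2 + 2*k + 3 = t_k.

Yes. s_k = k*(-k**3 + 3*k + 1).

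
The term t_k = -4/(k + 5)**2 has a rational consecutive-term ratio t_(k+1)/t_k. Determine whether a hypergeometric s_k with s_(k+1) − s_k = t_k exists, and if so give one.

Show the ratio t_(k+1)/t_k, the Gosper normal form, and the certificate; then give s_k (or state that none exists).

none (Gosper's algorithm certifies no s_k)

Compute t_(k+1)/t_k: get (k + 5)**2/(k + 6)**2.
Take A(k)=k**2 + 10*k + 25, B(k)=k**2 + 12*k + 36, C(k)=1.
Key eq: (k**2 + 10*k + 25)·f(k+1) = (k**2 + 10*k + 25)·f(k) + (1).
From deg A=2, deg B=2, deg C=0: d=0.
Put f(k) = c0: A·f(k+1) − B(k−1)·f(k) − C = -1; need -1 = 0 — inconsistent ⇒ no f, not summable.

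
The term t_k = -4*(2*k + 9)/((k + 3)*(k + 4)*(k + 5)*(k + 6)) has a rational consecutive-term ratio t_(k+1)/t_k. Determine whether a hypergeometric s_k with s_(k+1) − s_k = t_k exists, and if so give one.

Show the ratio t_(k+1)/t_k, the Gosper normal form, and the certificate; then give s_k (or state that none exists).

s_k = 4*k*(-k - 8)/(15*(k**2 + 8*k + 15))

Compute t_(k+1)/t_k: get (k + 3)*(2*k + 11)/((k + 7)*(2*k + 9)).
Factor: A=k + 3; B=k + 7; C=k + 9/2.
Set up (k + 3)·f(k+1) − (k + 6)·f(k) − (k + 9/2) = 0.
Bound: deg f ≤ 3.
Match coefficients ⇒ f(k) = k*(k + 4)*(k + 8)/30.
Certificate R = B(k−1)f/C = k*(k + 4)*(k + 6)*(k + 8)/(15*(2*k + 9)) gives s_k = 4*k*(-k - 8)/(15*(k**2 + 8*k + 15)).
s_(k+1) − s_k = 4*(-2*k - 9)/(k**4 + 18*k**3 + 119*k**2 + 342*k + 360) = t_k.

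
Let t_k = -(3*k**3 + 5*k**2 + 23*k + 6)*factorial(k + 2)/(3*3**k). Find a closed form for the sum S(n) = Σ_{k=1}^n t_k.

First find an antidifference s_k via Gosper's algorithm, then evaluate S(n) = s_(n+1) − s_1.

S(n) = (30*3**n - 3*n**5*factorial(n) - 23*n**4*factorial(n) - 68*n**3*factorial(n) - 103*n**2*factorial(n) - 85*n*factorial(n) - 30*factorial(n))/(3*3**n)

The ratio is (3*k**4 + 23*k**3 + 84*k**2 + 163*k + 111)/(3*(3*k**3 + 5*k**2 + 23*k + 6)).
Normal form (A,B,C) = (k/3 + 1, 1, k**3 + 5*k**2/3 + 23*k/3 + 2).
Key eq: (k/3 + 1)·f(k+1) = (1)·f(k) + (k**3 + 5*k**2/3 + 23*k/3 + 2).
Degrees (1,0,3) ⇒ d ≤ 2.
Coefficient equations give f(k) = 3*k**2 - k + 3.
Get s_k = R·t_k = -(3*k**2 - k + 3)*factorial(k + 2)/3**k with R(k) = B(k−1)f(k)/C(k) = 3*(3*k**2 - k + 3)/(3*k**3 + 5*k**2 + 23*k + 6).
s_(k+1) − s_k = -(3*k**3 + 5*k**2 + 23*k + 6)*factorial(k + 2)/(3*3**k) = t_k.
Telescope: S(n) = s_(n+1) − s_(1) = -3**(-n - 1)*(3*n**2 + 5*n + 5)*factorial(n + 3) − (-10) = (30*3**n - 3*n**5*factorial(n) - 23*n**4*factorial(n) - 68*n**3*factorial(n) - 103*n**2*factorial(n) - 85*n*factorial(n) - 30*factorial(n))/(3*3**n).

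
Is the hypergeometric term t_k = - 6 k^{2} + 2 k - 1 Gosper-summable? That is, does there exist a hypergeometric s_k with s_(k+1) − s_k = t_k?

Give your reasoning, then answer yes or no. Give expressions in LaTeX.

Yes. s_k = k \left(- 2 k^{2} + 4 k - 3\right).

r(k) = (6*k**2 + 10*k + 5)/(6*k**2 - 2*k + 1) after simplifying.
Take A(k)=1, B(k)=1, C(k)=k**2 - k/3 + 1/6.
Solve (1)·f(k+1) − (1)·f(k) = k**2 - k/3 + 1/6.
deg f ≤ 3 (via 0,0,2).
A polynomial solution: f(k) = k*(2*k**2 - 4*k + 3)/6.
Certificate R = B(k−1)f/C = k*(2*k**2 - 4*k + 3)/(6*k**2 - 2*k + 1) gives s_k = k*(-2*k**2 + 4*k - 3).
s_(k+1) − s_k = -6*k**2 + 2*k - 1 = t_k.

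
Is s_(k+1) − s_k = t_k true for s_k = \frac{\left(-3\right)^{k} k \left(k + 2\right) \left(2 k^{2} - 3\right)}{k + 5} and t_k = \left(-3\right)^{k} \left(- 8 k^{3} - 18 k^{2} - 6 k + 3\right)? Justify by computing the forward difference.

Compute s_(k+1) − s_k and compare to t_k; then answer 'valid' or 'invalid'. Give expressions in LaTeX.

Invalid: residual \frac{\left(-3\right)^{k + 1} \left(- 8 k^{4} - 60 k^{3} - 96 k^{2} - 24 k + 15\right)}{k^{2} + 11 k + 30} ≠ 0.

s_(k+1) = (-3)**(k + 1)*(k + 1)*(k + 3)*(2*(k + 1)**2 - 3)/(k + 6)
s_(k+1) − s_k = (-3)**k*(-8*k**5 - 82*k**4 - 264*k**3 - 315*k**2 - 75*k + 45)/(k**2 + 11*k + 30)
(s_(k+1) − s_k) − t_k = (-3)**(k + 1)*(-8*k**4 - 60*k**3 - 96*k**2 - 24*k + 15)/(k**2 + 11*k + 30)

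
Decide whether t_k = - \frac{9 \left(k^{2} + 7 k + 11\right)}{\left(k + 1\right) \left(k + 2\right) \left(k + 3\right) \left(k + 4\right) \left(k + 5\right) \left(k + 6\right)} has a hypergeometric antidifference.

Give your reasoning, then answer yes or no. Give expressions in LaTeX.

Yes. s_k = \frac{k \left(- k^{2} - 9 k - 23\right)}{5 \left(k^{3} + 9 k^{2} + 23 k + 15\right)}.

The ratio is (k + 1)*(7*k + (k + 1)**2 + 18)/((k + 7)*(k**2 + 7*k + 11)).
Normal form (A,B,C) = (k + 1, k + 7, k**2 + 7*k + 11).
Set up (k + 1)·f(k+1) − (k + 6)·f(k) − (k**2 + 7*k + 11) = 0.
deg f ≤ 5 (via 1,1,2).
Solving with deg f ≤ 5: f(k) = k*(k + 2)*(k + 4)*(k**2 + 9*k + 23)/45.
Then R = B(k−1)f/C = k*(k + 2)*(k + 4)*(k + 6)*(k**2 + 9*k + 23)/(45*(k**2 + 7*k + 11)), so s_k = R(k)·t_k = k*(-k**2 - 9*k - 23)/(5*(k**3 + 9*k**2 + 23*k + 15)).
Δs = 9*(-k**2 - 7*k - 11)/(k**6 + 21*k**5 + 175*k**4 + 735*k**3 + 1624*k**2 + 1764*k + 720), as required.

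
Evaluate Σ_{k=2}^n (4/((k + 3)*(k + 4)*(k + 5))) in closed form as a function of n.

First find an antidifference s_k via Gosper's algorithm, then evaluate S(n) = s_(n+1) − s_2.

r(k) = (k + 3)/(k + 6) after simplifying.
Normal form (A,B,C) = (k + 3, k + 6, 1).
f must satisfy (k + 3)·f(k+1) − (k + 5)·f(k) = 1.
Bound: deg f ≤ 2.
A polynomial solution: f(k) = k*(k + 7)/24.
Get s_k = R·t_k = k*(k + 7)/(6*(k + 3)*(k + 4)) with R(k) = B(k−1)f(k)/C(k) = k*(k + 5)*(k + 7)/24.
Verify: 4/(k**3 + 12*k**2 + 47*k + 60) matches t_k.
Σ_(k=2)^n t_k = s_(n+1) − s_(2) = ((n**2 + 9*n + 8)/(6*(n**2 + 9*n + 20))) − (1/10), i.e. (n**2 + 9*n - 10)/(15*(n**2 + 9*n + 20)).

S(n) = (n**2 + 9*n - 10)/(15*(n**2 + 9*n + 20))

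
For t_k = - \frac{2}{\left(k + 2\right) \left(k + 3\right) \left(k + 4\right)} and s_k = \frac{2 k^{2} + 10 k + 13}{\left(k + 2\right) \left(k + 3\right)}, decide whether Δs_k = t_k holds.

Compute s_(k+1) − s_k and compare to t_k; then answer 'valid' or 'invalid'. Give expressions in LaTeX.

valid; difference matches t_k

s_(k+1) = (10*k + 2*(k + 1)**2 + 23)/((k + 3)*(k + 4))
s_(k+1) − s_k = -2/(k**3 + 9*k**2 + 26*k + 24)
(s_(k+1) − s_k) − t_k = 0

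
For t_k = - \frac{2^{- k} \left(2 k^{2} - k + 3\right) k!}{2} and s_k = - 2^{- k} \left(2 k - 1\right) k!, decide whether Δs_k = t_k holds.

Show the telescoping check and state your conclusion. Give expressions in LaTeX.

s_(k+1) = -(2*k + 1)*factorial(k + 1)/(2*2**k)
s_(k+1) − s_k = -(2*k**2 - k + 3)*factorial(k)/(2*2**k)
(s_(k+1) − s_k) − t_k = 0

Valid — Δs_k = t_k.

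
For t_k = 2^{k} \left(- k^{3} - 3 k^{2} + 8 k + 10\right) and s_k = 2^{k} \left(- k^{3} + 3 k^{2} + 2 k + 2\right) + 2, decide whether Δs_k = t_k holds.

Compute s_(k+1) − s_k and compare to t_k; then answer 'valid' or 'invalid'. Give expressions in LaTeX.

Valid — Δs_k = t_k.

s_(k+1) = -2*2**k*k**3 + 10*2**k*k + 12*2**k + 2
s_(k+1) − s_k = 2**k*(-k**3 - 3*k**2 + 8*k + 10)
(s_(k+1) − s_k) − t_k = 0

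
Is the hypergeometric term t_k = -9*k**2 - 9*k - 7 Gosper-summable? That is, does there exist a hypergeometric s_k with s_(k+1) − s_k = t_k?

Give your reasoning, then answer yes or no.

t_(k+1)/t_k = (9*k**2 + 27*k + 25)/(9*k**2 + 9*k + 7).
So A=1 and B=1, with C=k**2 + k + 7/9.
Set up (1)·f(k+1) − (1)·f(k) − (k**2 + k + 7/9) = 0.
deg f ≤ 3 (via 0,0,2).
A polynomial solution: f(k) = k*(3*k**2 + 4)/9.
So s_k = (B(k−1)f/C)·t_k = (k*(3*k**2 + 4)/(9*k**2 + 9*k + 7))·t_k = k*(-3*k**2 - 4).
Verify: -9*k**2 - 9*k - 7 matches t_k.

Yes. s_k = k*(-3*k**2 - 4).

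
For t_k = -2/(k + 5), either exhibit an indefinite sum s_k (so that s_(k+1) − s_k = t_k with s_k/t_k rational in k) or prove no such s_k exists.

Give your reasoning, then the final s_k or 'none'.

none — t_k is not Gosper-summable

Step 1: r(k) = (k + 5)/(k + 6).
Gosper form: A/B · C(k+1)/C(k) with A=k + 5, B=k + 6, C=1.
Set up (k + 5)·f(k+1) − (k + 5)·f(k) − (1) = 0.
d = 0 from the (1,1,0) case.
f = c0 ⇒ A·f(k+1) − B(k−1)·f(k) − C = -1. The system {-1 = 0} is inconsistent; no antidifference.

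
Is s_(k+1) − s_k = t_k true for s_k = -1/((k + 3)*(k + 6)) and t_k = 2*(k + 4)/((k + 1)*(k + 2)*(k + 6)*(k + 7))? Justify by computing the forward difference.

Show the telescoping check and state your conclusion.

Invalid: residual 2*(-3*k**2 - 23*k - 38)/(k**6 + 23*k**5 + 207*k**4 + 925*k**3 + 2144*k**2 + 2412*k + 1008) ≠ 0.

s_(k+1) = -1/((k + 4)*(k + 7))
s_(k+1) − s_k = 2*(k + 5)/(k**4 + 20*k**3 + 145*k**2 + 450*k + 504)
(s_(k+1) − s_k) − t_k = 2*(-3*k**2 - 23*k - 38)/(k**6 + 23*k**5 + 207*k**4 + 925*k**3 + 2144*k**2 + 2412*k + 1008)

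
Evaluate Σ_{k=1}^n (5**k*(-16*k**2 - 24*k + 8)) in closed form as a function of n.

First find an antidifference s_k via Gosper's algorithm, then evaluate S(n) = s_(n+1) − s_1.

t_(k+1)/t_k = 5*(2*k**2 + 7*k + 4)/(2*k**2 + 3*k - 1).
A = 5, B = 1, C = k**2 + 3*k/2 - 1/2.
f must satisfy (5)·f(k+1) − (1)·f(k) = k**2 + 3*k/2 - 1/2.
Bound: deg f ≤ 2.
Solve for f: f(k) = (2*k**2 - 2*k - 1)/8 (degree 2 ≤ 2).
Get s_k = R·t_k = 5**k*(-4*k**2 + 4*k + 2) with R(k) = B(k−1)f(k)/C(k) = (2*k**2 - 2*k - 1)/(4*(2*k**2 + 3*k - 1)).
Check: Δs_k = 5**k*(-16*k**2 - 24*k + 8). ✓
s_(n+1) = 5**(n + 1)*(-4*n**2 - 4*n + 2) and s_(1) = 10, so S(n) = -20*5**n*n**2 - 20*5**n*n + 10*5**n - 10.

S(n) = -20*5**n*n**2 - 20*5**n*n + 10*5**n - 10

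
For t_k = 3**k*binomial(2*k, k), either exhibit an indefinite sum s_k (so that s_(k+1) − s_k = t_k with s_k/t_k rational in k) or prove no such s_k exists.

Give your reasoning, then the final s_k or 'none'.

not Gosper-summable; s_k does not exist

t_(k+1)/t_k = 6*(2*k + 1)/(k + 1).
Factor: A=12*k + 6; B=k + 1; C=1.
Set up (12*k + 6)·f(k+1) − (k)·f(k) − (1) = 0.
Degrees (1,1,0) ⇒ d ≤ -1.
Negative degree bound (-1): no f exists, t_k not Gosper-summable.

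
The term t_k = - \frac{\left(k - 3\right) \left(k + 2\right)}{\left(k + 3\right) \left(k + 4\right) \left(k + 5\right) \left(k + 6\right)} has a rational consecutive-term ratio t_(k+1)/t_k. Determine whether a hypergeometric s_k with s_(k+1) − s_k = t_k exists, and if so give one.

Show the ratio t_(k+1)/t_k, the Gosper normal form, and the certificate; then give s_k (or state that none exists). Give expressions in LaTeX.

Ratio r(k) = (k - 2)*(k + 3)**2/((k - 3)*(k + 2)*(k + 7)).
Gosper form: A/B · C(k+1)/C(k) with A=k + 3, B=k + 7, C=k**2 - k - 6.
Solve (k + 3)·f(k+1) − (k + 6)·f(k) = k**2 - k - 6.
Bound: deg f ≤ 3.
A polynomial solution: f(k) = k*(k**2 - 18*k - 43)/30.
So s_k = (B(k−1)f/C)·t_k = (k*(k + 6)*(k**2 - 18*k - 43)/(30*(k - 3)*(k + 2)))·t_k = k*(-k**2 + 18*k + 43)/(30*(k**3 + 12*k**2 + 47*k + 60)).
Verify: (-k**2 + k + 6)/(k**4 + 18*k**3 + 119*k**2 + 342*k + 360) matches t_k.

s_k = \frac{k \left(- k^{2} + 18 k + 43\right)}{30 \left(k^{3} + 12 k^{2} + 47 k + 60\right)}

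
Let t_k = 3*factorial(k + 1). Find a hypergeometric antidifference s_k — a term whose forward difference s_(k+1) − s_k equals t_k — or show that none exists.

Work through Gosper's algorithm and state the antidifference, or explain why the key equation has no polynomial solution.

The ratio is k + 2.
Normal form (A,B,C) = (k + 2, 1, 1).
Set up (k + 2)·f(k+1) − (1)·f(k) − (1) = 0.
Degrees (1,0,0) ⇒ d ≤ -1.
deg f ≤ -1 is impossible — no certificate.

none (Gosper's algorithm certifies no s_k)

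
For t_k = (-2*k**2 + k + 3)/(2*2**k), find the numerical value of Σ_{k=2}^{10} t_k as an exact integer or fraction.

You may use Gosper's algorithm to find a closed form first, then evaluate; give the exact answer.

Σ = -7915/2048

The ratio is (k/2 - (k + 1)**2 + 2)/(-2*k**2 + k + 3).
Normal form (A,B,C) = (1/2, 1, k**2 - k/2 - 3/2).
Key eq: (1/2)·f(k+1) = (1)·f(k) + (k**2 - k/2 - 3/2).
deg f ≤ 2 (via 0,0,2).
Solve for f: f(k) = -2*k**2 - 3*k - 2 (degree 2 ≤ 2).
Get s_k = R·t_k = (2*k**2 + 3*k + 2)/2**k with R(k) = B(k−1)f(k)/C(k) = -2*(2*k**2 + 3*k + 2)/((k + 1)*(2*k - 3)).
s_(k+1) − s_k = (-2*k**2 + k + 3)/(2*2**k) = t_k.
Sum = s_(11) − s_(2); s_(11) = 277/2048, s_(2) = 4 ⇒ -7915/2048.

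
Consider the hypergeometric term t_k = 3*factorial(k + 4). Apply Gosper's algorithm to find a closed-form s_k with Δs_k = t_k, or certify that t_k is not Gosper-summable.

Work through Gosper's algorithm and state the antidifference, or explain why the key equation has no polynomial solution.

no hypergeometric antidifference exists

r(k) = k + 5 after simplifying.
Gosper form: A/B · C(k+1)/C(k) with A=k + 5, B=1, C=1.
Solve (k + 5)·f(k+1) − (1)·f(k) = 1.
deg f ≤ -1 (via 1,0,0).
Bound -1 < 0, so the key equation has no polynomial solution.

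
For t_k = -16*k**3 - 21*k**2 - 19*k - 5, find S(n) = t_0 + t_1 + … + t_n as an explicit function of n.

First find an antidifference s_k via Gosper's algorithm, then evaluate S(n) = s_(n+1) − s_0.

S(n) = -4*n**4 - 15*n**3 - 24*n**2 - 18*n - 5

Compute t_(k+1)/t_k: get (16*k**3 + 69*k**2 + 109*k + 61)/(16*k**3 + 21*k**2 + 19*k + 5).
Gosper form: A/B · C(k+1)/C(k) with A=1, B=1, C=k**3 + 21*k**2/16 + 19*k/16 + 5/16.
Solve (1)·f(k+1) − (1)·f(k) = k**3 + 21*k**2/16 + 19*k/16 + 5/16.
Degrees (0,0,3) ⇒ d ≤ 4.
Solve for f: f(k) = k*(4*k**3 - k**2 + 3*k - 1)/16 (degree 4 ≤ 4).
Get s_k = R·t_k = k*(-4*k**3 + k**2 - 3*k + 1) with R(k) = B(k−1)f(k)/C(k) = k*(4*k**3 - k**2 + 3*k - 1)/(16*k**3 + 21*k**2 + 19*k + 5).
Check: Δs_k = -16*k**3 - 21*k**2 - 19*k - 5. ✓
Evaluate: s_(n+1) = -4*n**4 - 15*n**3 - 24*n**2 - 18*n - 5; subtract s_(0) = 0 ⇒ S(n) = -4*n**4 - 15*n**3 - 24*n**2 - 18*n - 5.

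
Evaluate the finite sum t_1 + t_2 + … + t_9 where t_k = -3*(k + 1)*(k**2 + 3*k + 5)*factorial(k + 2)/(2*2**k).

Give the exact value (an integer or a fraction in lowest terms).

Σ = -152962416

The ratio is (k + 2)*(k + 3)*(3*k + (k + 1)**2 + 8)/(2*(k + 1)*(k**2 + 3*k + 5)).
Gosper form: A/B · C(k+1)/C(k) with A=k/2 + 3/2, B=1, C=k**3 + 4*k**2 + 8*k + 5.
f must satisfy (k/2 + 3/2)·f(k+1) − (1)·f(k) = k**3 + 4*k**2 + 8*k + 5.
From deg A=1, deg B=0, deg C=3: d=2.
A polynomial solution: f(k) = 2*(k**2 + k - 1).
So s_k = (B(k−1)f/C)·t_k = (2*(k**2 + k - 1)/((k + 1)*(k**2 + 3*k + 5)))·t_k = -3*(k**2 + k - 1)*factorial(k + 2)/2**k.
Δs = -3*(k + 1)*(k**2 + 3*k + 5)*factorial(k + 2)/(2*2**k), as required.
Sum = s_(10) − s_(1); s_(10) = -152962425, s_(1) = -9 ⇒ -152962416.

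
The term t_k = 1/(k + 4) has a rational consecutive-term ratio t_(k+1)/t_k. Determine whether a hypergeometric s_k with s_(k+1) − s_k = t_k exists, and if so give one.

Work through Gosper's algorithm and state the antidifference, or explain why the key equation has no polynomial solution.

The ratio is (k + 4)/(k + 5).
A = k + 4, B = k + 5, C = 1.
Key eq: (k + 4)·f(k+1) = (k + 4)·f(k) + (1).
deg f ≤ 0 (via 1,1,0).
Write f(k) = c0. Then LHS − RHS = -1, requiring -1 = 0: contradictory. No certificate.

not Gosper-summable; s_k does not exist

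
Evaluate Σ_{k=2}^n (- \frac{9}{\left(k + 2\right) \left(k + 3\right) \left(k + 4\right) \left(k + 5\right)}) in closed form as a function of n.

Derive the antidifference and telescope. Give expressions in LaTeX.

t_(k+1)/t_k = (k + 2)/(k + 6).
Take A(k)=k + 2, B(k)=k + 6, C(k)=1.
Solve (k + 2)·f(k+1) − (k + 5)·f(k) = 1.
Degrees (1,1,0) ⇒ d ≤ 3.
Solving with deg f ≤ 3: f(k) = k*(k**2 + 9*k + 26)/72.
R(k) = B(k−1)·f(k)/C(k) = k*(k + 5)*(k**2 + 9*k + 26)/72; s_k = R·t_k = k*(-k**2 - 9*k - 26)/(8*(k + 2)*(k + 3)*(k + 4)).
s_(k+1) − s_k = -9/(k**4 + 14*k**3 + 71*k**2 + 154*k + 120) = t_k.
Telescope: S(n) = s_(n+1) − s_(2) = (-n**3 - 12*n**2 - 47*n - 36)/(8*(n**3 + 12*n**2 + 47*n + 60)) − (-1/10) = (-n**3 - 12*n**2 - 47*n + 60)/(40*(n**3 + 12*n**2 + 47*n + 60)).

S(n) = \frac{- n^{3} - 12 n^{2} - 47 n + 60}{40 \left(n^{3} + 12 n^{2} + 47 n + 60\right)}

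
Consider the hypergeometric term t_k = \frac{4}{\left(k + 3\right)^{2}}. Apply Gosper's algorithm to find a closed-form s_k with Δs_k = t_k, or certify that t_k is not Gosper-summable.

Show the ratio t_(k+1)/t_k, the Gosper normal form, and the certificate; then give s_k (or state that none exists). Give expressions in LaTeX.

t_(k+1)/t_k = (k + 3)**2/(k + 4)**2.
So A=k**2 + 6*k + 9 and B=k**2 + 8*k + 16, with C=1.
Set up (k**2 + 6*k + 9)·f(k+1) − (k**2 + 6*k + 9)·f(k) − (1) = 0.
Bound: deg f ≤ 0.
f = c0 ⇒ A·f(k+1) − B(k−1)·f(k) − C = -1. The system {-1 = 0} is inconsistent; no antidifference.

none — t_k is not Gosper-summable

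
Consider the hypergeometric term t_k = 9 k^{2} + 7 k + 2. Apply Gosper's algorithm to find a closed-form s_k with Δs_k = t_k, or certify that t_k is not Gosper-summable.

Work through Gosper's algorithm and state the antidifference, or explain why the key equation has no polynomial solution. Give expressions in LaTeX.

s_k = k^{2} \left(3 k - 1\right)

Compute t_(k+1)/t_k: get (9*k**2 + 25*k + 18)/(9*k**2 + 7*k + 2).
Factor: A=1; B=1; C=k**2 + 7*k/9 + 2/9.
Key eq: (1)·f(k+1) = (1)·f(k) + (k**2 + 7*k/9 + 2/9).
deg f ≤ 3 (via 0,0,2).
Match coefficients ⇒ f(k) = k**2*(3*k - 1)/9.
Get s_k = R·t_k = k**2*(3*k - 1) with R(k) = B(k−1)f(k)/C(k) = k**2*(3*k - 1)/(9*k**2 + 7*k + 2).
s_(k+1) − s_k = 9*k**2 + 7*k + 2 = t_k.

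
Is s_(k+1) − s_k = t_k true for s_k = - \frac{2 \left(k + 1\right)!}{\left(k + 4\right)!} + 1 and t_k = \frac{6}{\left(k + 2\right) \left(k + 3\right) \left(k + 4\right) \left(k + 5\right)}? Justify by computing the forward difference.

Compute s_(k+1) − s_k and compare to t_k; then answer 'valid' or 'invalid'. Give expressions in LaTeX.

valid (s_(k+1) − s_k reduces to t_k)

s_(k+1) = -2*factorial(k + 2)/factorial(k + 5) + 1
s_(k+1) − s_k = 6/((k + 2)*(k + 3)*(k + 4)*(k + 5))
(s_(k+1) − s_k) − t_k = 0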